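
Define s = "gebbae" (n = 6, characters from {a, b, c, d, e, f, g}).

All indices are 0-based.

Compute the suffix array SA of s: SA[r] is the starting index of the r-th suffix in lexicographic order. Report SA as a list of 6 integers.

[4, 3, 2, 5, 1, 0]

rank→(start, suffix):
  0 → (4, 'ae')
  1 → (3, 'bae')
  2 → (2, 'bbae')
  3 → (5, 'e')
  4 → (1, 'ebbae')
  5 → (0, 'gebbae')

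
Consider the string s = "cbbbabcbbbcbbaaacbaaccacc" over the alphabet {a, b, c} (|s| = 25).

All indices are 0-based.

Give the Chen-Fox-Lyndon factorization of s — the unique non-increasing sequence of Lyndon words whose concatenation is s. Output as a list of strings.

emit factor 1: 'c' (i=0, period=1)
emit factor 2: 'b' (i=1, period=1)
emit factor 3: 'b' (i=2, period=1)
emit factor 4: 'b' (i=3, period=1)
emit factor 5: 'abcbbbcbb' (i=4, period=9)
emit factor 6: 'aaacbaaccacc' (i=13, period=12)

["c", "b", "b", "b", "abcbbbcbb", "aaacbaaccacc"]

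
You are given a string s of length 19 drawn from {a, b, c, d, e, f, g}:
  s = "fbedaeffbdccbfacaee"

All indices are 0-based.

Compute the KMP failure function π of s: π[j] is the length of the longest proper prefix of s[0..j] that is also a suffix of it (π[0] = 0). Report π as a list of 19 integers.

π[0] = 0
j=1 s[j]='b': π[1]=0 (border '')
j=2 s[j]='e': π[2]=0 (border '')
j=3 s[j]='d': π[3]=0 (border '')
j=4 s[j]='a': π[4]=0 (border '')
j=5 s[j]='e': π[5]=0 (border '')
j=6 s[j]='f': π[6]=1 (border 'f')
j=7 s[j]='f': k: 1→0; π[7]=1 (border 'f')
j=8 s[j]='b': π[8]=2 (border 'fb')
j=9 s[j]='d': k: 2→0; π[9]=0 (border '')
j=10 s[j]='c': π[10]=0 (border '')
j=11 s[j]='c': π[11]=0 (border '')
j=12 s[j]='b': π[12]=0 (border '')
j=13 s[j]='f': π[13]=1 (border 'f')
j=14 s[j]='a': k: 1→0; π[14]=0 (border '')
j=15 s[j]='c': π[15]=0 (border '')
j=16 s[j]='a': π[16]=0 (border '')
j=17 s[j]='e': π[17]=0 (border '')
j=18 s[j]='e': π[18]=0 (border '')

[0, 0, 0, 0, 0, 0, 1, 1, 2, 0, 0, 0, 0, 1, 0, 0, 0, 0, 0]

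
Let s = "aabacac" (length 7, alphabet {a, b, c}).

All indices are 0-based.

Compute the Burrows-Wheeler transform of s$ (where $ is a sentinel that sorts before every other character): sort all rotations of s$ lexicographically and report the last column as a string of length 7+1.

rank  rotation  last
    0  $aabacac  c
    1  aabacac$  $
    2  abacac$a  a
    3  ac$aabac  c
    4  acac$aab  b
    5  bacac$aa  a
    6  c$aabaca  a
    7  cac$aaba  a

c$acbaaa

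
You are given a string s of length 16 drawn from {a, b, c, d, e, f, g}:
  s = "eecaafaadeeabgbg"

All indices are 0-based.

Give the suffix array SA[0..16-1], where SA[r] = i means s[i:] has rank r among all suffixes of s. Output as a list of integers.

rank | idx | suffix
   0 |   6 | aadeeabgbg
   1 |   3 | aafaadeeabgbg
   2 |  11 | abgbg
   3 |   7 | adeeabgbg
   4 |   4 | afaadeeabgbg
   5 |  14 | bg
   6 |  12 | bgbg
   7 |   2 | caafaadeeabgbg
   8 |   8 | deeabgbg
   9 |  10 | eabgbg
  10 |   1 | ecaafaadeeabgbg
  11 |   9 | eeabgbg
  12 |   0 | eecaafaadeeabgbg
  13 |   5 | faadeeabgbg
  14 |  15 | g
  15 |  13 | gbg

[6, 3, 11, 7, 4, 14, 12, 2, 8, 10, 1, 9, 0, 5, 15, 13]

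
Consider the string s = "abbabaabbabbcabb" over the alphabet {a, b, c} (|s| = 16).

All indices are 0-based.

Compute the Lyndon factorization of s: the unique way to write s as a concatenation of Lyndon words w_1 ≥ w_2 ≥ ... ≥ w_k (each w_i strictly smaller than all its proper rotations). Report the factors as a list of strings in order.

["abb", "ab", "aabbabbcabb"]

emit factor 1: 'abb' (i=0, period=3)
emit factor 2: 'ab' (i=3, period=2)
emit factor 3: 'aabbabbcabb' (i=5, period=11)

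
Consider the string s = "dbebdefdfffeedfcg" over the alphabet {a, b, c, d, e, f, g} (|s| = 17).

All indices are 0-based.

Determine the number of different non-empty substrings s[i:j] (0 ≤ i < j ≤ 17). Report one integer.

140

rank | idx | suffix
   0 |   3 | bdefdfffeedfcg
   1 |   1 | bebdefdfffeedfcg
   2 |  15 | cg
   3 |   0 | dbebdefdfffeedfcg
   4 |   4 | defdfffeedfcg
   5 |  13 | dfcg
   6 |   7 | dfffeedfcg
   7 |   2 | ebdefdfffeedfcg
   8 |  12 | edfcg
   9 |  11 | eedfcg
  10 |   5 | efdfffeedfcg
  11 |  14 | fcg
  12 |   6 | fdfffeedfcg
  13 |  10 | feedfcg
  14 |   9 | ffeedfcg
  15 |   8 | fffeedfcg
  16 |  16 | g

SA = [3, 1, 15, 0, 4, 13, 7, 2, 12, 11, 5, 14, 6, 10, 9, 8, 16]
rank  pair      lcp
   1  s[3:],s[1:]  1  'b'
   2  s[1:],s[15:]  0  ''
   3  s[15:],s[0:]  0  ''
   4  s[0:],s[4:]  1  'd'
   5  s[4:],s[13:]  1  'd'
   6  s[13:],s[7:]  2  'df'
   7  s[7:],s[2:]  0  ''
   8  s[2:],s[12:]  1  'e'
   9  s[12:],s[11:]  1  'e'
  10  s[11:],s[5:]  1  'e'
  11  s[5:],s[14:]  0  ''
  12  s[14:],s[6:]  1  'f'
  13  s[6:],s[10:]  1  'f'
  14  s[10:],s[9:]  1  'f'
  15  s[9:],s[8:]  2  'ff'
  16  s[8:],s[16:]  0  ''

n(n+1)/2 = 17·18/2 = 153
Σ LCP = 0 + 1 + 0 + 0 + 1 + 1 + 2 + 0 + 1 + 1 + 1 + 0 + 1 + 1 + 1 + 2 + 0 = 13
distinct = 153 − 13 = 140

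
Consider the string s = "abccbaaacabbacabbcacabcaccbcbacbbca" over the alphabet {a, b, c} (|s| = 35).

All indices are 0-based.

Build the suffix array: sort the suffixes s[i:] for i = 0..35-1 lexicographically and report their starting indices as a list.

sorted suffixes:
  #0 SA[0]=34  'a'
  #1 SA[1]=5  'aaacabbacabbcacabcaccbcbacbbca'
  #2 SA[2]=6  'aacabbacabbcacabcaccbcbacbbca'
  #3 SA[3]=9  'abbacabbcacabcaccbcbacbbca'
  #4 SA[4]=14  'abbcacabcaccbcbacbbca'
  #5 SA[5]=20  'abcaccbcbacbbca'
  #6 SA[6]=0  'abccbaaacabbacabbcacabcaccbcbacbbca'
  #7 SA[7]=7  'acabbacabbcacabcaccbcbacbbca'
  #8 SA[8]=12  'acabbcacabcaccbcbacbbca'
  #9 SA[9]=18  'acabcaccbcbacbbca'
  #10 SA[10]=29  'acbbca'
  #11 SA[11]=23  'accbcbacbbca'
  #12 SA[12]=4  'baaacabbacabbcacabcaccbcbacbbca'
  #13 SA[13]=11  'bacabbcacabcaccbcbacbbca'
  #14 SA[14]=28  'bacbbca'
  #15 SA[15]=10  'bbacabbcacabcaccbcbacbbca'
  #16 SA[16]=31  'bbca'
  #17 SA[17]=15  'bbcacabcaccbcbacbbca'
  #18 SA[18]=32  'bca'
  #19 SA[19]=16  'bcacabcaccbcbacbbca'
  #20 SA[20]=21  'bcaccbcbacbbca'
  #21 SA[21]=26  'bcbacbbca'
  #22 SA[22]=1  'bccbaaacabbacabbcacabcaccbcbacbbca'
  #23 SA[23]=33  'ca'
  #24 SA[24]=8  'cabbacabbcacabcaccbcbacbbca'
  #25 SA[25]=13  'cabbcacabcaccbcbacbbca'
  #26 SA[26]=19  'cabcaccbcbacbbca'
  #27 SA[27]=17  'cacabcaccbcbacbbca'
  #28 SA[28]=22  'caccbcbacbbca'
  #29 SA[29]=3  'cbaaacabbacabbcacabcaccbcbacbbca'
  #30 SA[30]=27  'cbacbbca'
  #31 SA[31]=30  'cbbca'
  #32 SA[32]=25  'cbcbacbbca'
  #33 SA[33]=2  'ccbaaacabbacabbcacabcaccbcbacbbca'
  #34 SA[34]=24  'ccbcbacbbca'

[34, 5, 6, 9, 14, 20, 0, 7, 12, 18, 29, 23, 4, 11, 28, 10, 31, 15, 32, 16, 21, 26, 1, 33, 8, 13, 19, 17, 22, 3, 27, 30, 25, 2, 24]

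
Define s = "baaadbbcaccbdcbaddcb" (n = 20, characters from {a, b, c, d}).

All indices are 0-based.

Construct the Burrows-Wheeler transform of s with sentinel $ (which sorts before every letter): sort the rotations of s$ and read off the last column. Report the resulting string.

rank  rotation               last
    0  $baaadbbcaccbdcbaddcb  b
    1  aaadbbcaccbdcbaddcb$b  b
    2  aadbbcaccbdcbaddcb$ba  a
    3  accbdcbaddcb$baaadbbc  c
    4  adbbcaccbdcbaddcb$baa  a
    5  addcb$baaadbbcaccbdcb  b
    6  b$baaadbbcaccbdcbaddc  c
    7  baaadbbcaccbdcbaddcb$  $
    8  baddcb$baaadbbcaccbdc  c
    9  bbcaccbdcbaddcb$baaad  d
   10  bcaccbdcbaddcb$baaadb  b
   11  bdcbaddcb$baaadbbcacc  c
   12  caccbdcbaddcb$baaadbb  b
   13  cb$baaadbbcaccbdcbadd  d
   14  cbaddcb$baaadbbcaccbd  d
   15  cbdcbaddcb$baaadbbcac  c
   16  ccbdcbaddcb$baaadbbca  a
   17  dbbcaccbdcbaddcb$baaa  a
   18  dcb$baaadbbcaccbdcbad  d
   19  dcbaddcb$baaadbbcaccb  b
   20  ddcb$baaadbbcaccbdcba  a

bbacabc$cdbcbddcaadba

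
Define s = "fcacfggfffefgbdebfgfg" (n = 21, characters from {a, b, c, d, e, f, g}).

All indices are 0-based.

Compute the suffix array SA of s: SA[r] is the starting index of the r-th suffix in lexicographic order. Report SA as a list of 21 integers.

[2, 13, 16, 1, 3, 14, 15, 10, 0, 9, 8, 7, 19, 11, 17, 4, 20, 12, 6, 18, 5]

rank→(start, suffix):
  0 → (2, 'acfggfffefgbdebfgfg')
  1 → (13, 'bdebfgfg')
  2 → (16, 'bfgfg')
  3 → (1, 'cacfggfffefgbdebfgfg')
  4 → (3, 'cfggfffefgbdebfgfg')
  5 → (14, 'debfgfg')
  6 → (15, 'ebfgfg')
  7 → (10, 'efgbdebfgfg')
  8 → (0, 'fcacfggfffefgbdebfgfg')
  9 → (9, 'fefgbdebfgfg')
  10 → (8, 'ffefgbdebfgfg')
  11 → (7, 'fffefgbdebfgfg')
  12 → (19, 'fg')
  13 → (11, 'fgbdebfgfg')
  14 → (17, 'fgfg')
  15 → (4, 'fggfffefgbdebfgfg')
  16 → (20, 'g')
  17 → (12, 'gbdebfgfg')
  18 → (6, 'gfffefgbdebfgfg')
  19 → (18, 'gfg')
  20 → (5, 'ggfffefgbdebfgfg')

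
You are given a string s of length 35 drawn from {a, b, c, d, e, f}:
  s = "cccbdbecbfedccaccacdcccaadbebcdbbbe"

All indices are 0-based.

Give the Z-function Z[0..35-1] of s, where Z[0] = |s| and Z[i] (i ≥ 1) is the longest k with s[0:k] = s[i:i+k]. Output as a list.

Z[0]=35
i=1: i≥r, start 0; Z[1]=2 grow→box=[1,3)
i=2: min(r-i=1, Z[1]=2)=1; Z[2]=1
i=3: i≥r, start 0; Z[3]=0
i=4: i≥r, start 0; Z[4]=0
i=5: i≥r, start 0; Z[5]=0
i=6: i≥r, start 0; Z[6]=0
i=7: i≥r, start 0; Z[7]=1 grow→box=[7,8)
i=8: i≥r, start 0; Z[8]=0
i=9: i≥r, start 0; Z[9]=0
i=10: i≥r, start 0; Z[10]=0
i=11: i≥r, start 0; Z[11]=0
i=12: i≥r, start 0; Z[12]=2 grow→box=[12,14)
i=13: min(r-i=1, Z[1]=2)=1; Z[13]=1
i=14: i≥r, start 0; Z[14]=0
i=15: i≥r, start 0; Z[15]=2 grow→box=[15,17)
i=16: min(r-i=1, Z[1]=2)=1; Z[16]=1
i=17: i≥r, start 0; Z[17]=0
i=18: i≥r, start 0; Z[18]=1 grow→box=[18,19)
i=19: i≥r, start 0; Z[19]=0
i=20: i≥r, start 0; Z[20]=3 grow→box=[20,23)
i=21: min(r-i=2, Z[1]=2)=2; Z[21]=2
i=22: min(r-i=1, Z[2]=1)=1; Z[22]=1
i=23: i≥r, start 0; Z[23]=0
i=24: i≥r, start 0; Z[24]=0
i=25: i≥r, start 0; Z[25]=0
i=26: i≥r, start 0; Z[26]=0
i=27: i≥r, start 0; Z[27]=0
i=28: i≥r, start 0; Z[28]=0
i=29: i≥r, start 0; Z[29]=1 grow→box=[29,30)
i=30: i≥r, start 0; Z[30]=0
i=31: i≥r, start 0; Z[31]=0
i=32: i≥r, start 0; Z[32]=0
i=33: i≥r, start 0; Z[33]=0
i=34: i≥r, start 0; Z[34]=0

[35, 2, 1, 0, 0, 0, 0, 1, 0, 0, 0, 0, 2, 1, 0, 2, 1, 0, 1, 0, 3, 2, 1, 0, 0, 0, 0, 0, 0, 1, 0, 0, 0, 0, 0]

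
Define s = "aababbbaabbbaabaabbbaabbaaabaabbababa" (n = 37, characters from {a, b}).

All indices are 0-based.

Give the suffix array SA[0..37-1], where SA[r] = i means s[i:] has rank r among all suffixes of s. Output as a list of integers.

rank | idx | suffix
   0 |  36 | a
   1 |  24 | aaabaabbababa
   2 |  25 | aabaabbababa
   3 |  12 | aabaabbbaabbaaabaabbababa
   4 |   0 | aababbbaabbbaabaabbbaabbaaabaabbababa
   5 |  20 | aabbaaabaabbababa
   6 |  28 | aabbababa
   7 |   7 | aabbbaabaabbbaabbaaabaabbababa
   8 |  15 | aabbbaabbaaabaabbababa
   9 |  34 | aba
  10 |  26 | abaabbababa
  11 |  13 | abaabbbaabbaaabaabbababa
  12 |  32 | ababa
  13 |   1 | ababbbaabbbaabaabbbaabbaaabaabbababa
  14 |  21 | abbaaabaabbababa
  15 |  29 | abbababa
  16 |   8 | abbbaabaabbbaabbaaabaabbababa
  17 |  16 | abbbaabbaaabaabbababa
  18 |   3 | abbbaabbbaabaabbbaabbaaabaabbababa
  19 |  35 | ba
  20 |  23 | baaabaabbababa
  21 |  11 | baabaabbbaabbaaabaabbababa
  22 |  19 | baabbaaabaabbababa
  23 |  27 | baabbababa
  24 |   6 | baabbbaabaabbbaabbaaabaabbababa
  25 |  14 | baabbbaabbaaabaabbababa
  26 |  33 | baba
  27 |  31 | bababa
  28 |   2 | babbbaabbbaabaabbbaabbaaabaabbababa
  29 |  22 | bbaaabaabbababa
  30 |  10 | bbaabaabbbaabbaaabaabbababa
  31 |  18 | bbaabbaaabaabbababa
  32 |   5 | bbaabbbaabaabbbaabbaaabaabbababa
  33 |  30 | bbababa
  34 |   9 | bbbaabaabbbaabbaaabaabbababa
  35 |  17 | bbbaabbaaabaabbababa
  36 |   4 | bbbaabbbaabaabbbaabbaaabaabbababa

[36, 24, 25, 12, 0, 20, 28, 7, 15, 34, 26, 13, 32, 1, 21, 29, 8, 16, 3, 35, 23, 11, 19, 27, 6, 14, 33, 31, 2, 22, 10, 18, 5, 30, 9, 17, 4]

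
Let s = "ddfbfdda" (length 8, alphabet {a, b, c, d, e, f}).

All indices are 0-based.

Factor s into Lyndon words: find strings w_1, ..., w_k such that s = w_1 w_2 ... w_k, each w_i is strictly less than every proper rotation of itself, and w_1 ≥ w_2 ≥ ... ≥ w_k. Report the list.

["ddf", "bfdd", "a"]

emit factor 1: 'ddf' (i=0, period=3)
emit factor 2: 'bfdd' (i=3, period=4)
emit factor 3: 'a' (i=7, period=1)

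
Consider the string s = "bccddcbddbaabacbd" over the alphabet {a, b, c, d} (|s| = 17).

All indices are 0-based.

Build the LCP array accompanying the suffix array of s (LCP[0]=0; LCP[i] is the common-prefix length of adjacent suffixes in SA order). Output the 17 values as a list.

sorted suffixes:
  #0 SA[0]=10  'aabacbd'
  #1 SA[1]=11  'abacbd'
  #2 SA[2]=13  'acbd'
  #3 SA[3]=9  'baabacbd'
  #4 SA[4]=12  'bacbd'
  #5 SA[5]=0  'bccddcbddbaabacbd'
  #6 SA[6]=15  'bd'
  #7 SA[7]=6  'bddbaabacbd'
  #8 SA[8]=14  'cbd'
  #9 SA[9]=5  'cbddbaabacbd'
  #10 SA[10]=1  'ccddcbddbaabacbd'
  #11 SA[11]=2  'cddcbddbaabacbd'
  #12 SA[12]=16  'd'
  #13 SA[13]=8  'dbaabacbd'
  #14 SA[14]=4  'dcbddbaabacbd'
  #15 SA[15]=7  'ddbaabacbd'
  #16 SA[16]=3  'ddcbddbaabacbd'

SA = [10, 11, 13, 9, 12, 0, 15, 6, 14, 5, 1, 2, 16, 8, 4, 7, 3]
rank  pair      lcp
   1  s[10:],s[11:]  1  'a'
   2  s[11:],s[13:]  1  'a'
   3  s[13:],s[9:]  0  ''
   4  s[9:],s[12:]  2  'ba'
   5  s[12:],s[0:]  1  'b'
   6  s[0:],s[15:]  1  'b'
   7  s[15:],s[6:]  2  'bd'
   8  s[6:],s[14:]  0  ''
   9  s[14:],s[5:]  3  'cbd'
  10  s[5:],s[1:]  1  'c'
  11  s[1:],s[2:]  1  'c'
  12  s[2:],s[16:]  0  ''
  13  s[16:],s[8:]  1  'd'
  14  s[8:],s[4:]  1  'd'
  15  s[4:],s[7:]  1  'd'
  16  s[7:],s[3:]  2  'dd'

[0, 1, 1, 0, 2, 1, 1, 2, 0, 3, 1, 1, 0, 1, 1, 1, 2]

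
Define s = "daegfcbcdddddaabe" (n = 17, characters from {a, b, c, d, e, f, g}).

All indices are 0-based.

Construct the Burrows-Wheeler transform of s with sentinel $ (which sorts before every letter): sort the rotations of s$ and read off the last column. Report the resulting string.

rank  rotation            last
    0  $daegfcbcdddddaabe  e
    1  aabe$daegfcbcddddd  d
    2  abe$daegfcbcddddda  a
    3  aegfcbcdddddaabe$d  d
    4  bcdddddaabe$daegfc  c
    5  be$daegfcbcdddddaa  a
    6  cbcdddddaabe$daegf  f
    7  cdddddaabe$daegfcb  b
    8  daabe$daegfcbcdddd  d
    9  daegfcbcdddddaabe$  $
   10  ddaabe$daegfcbcddd  d
   11  dddaabe$daegfcbcdd  d
   12  ddddaabe$daegfcbcd  d
   13  dddddaabe$daegfcbc  c
   14  e$daegfcbcdddddaab  b
   15  egfcbcdddddaabe$da  a
   16  fcbcdddddaabe$daeg  g
   17  gfcbcdddddaabe$dae  e

edadcafbd$dddcbage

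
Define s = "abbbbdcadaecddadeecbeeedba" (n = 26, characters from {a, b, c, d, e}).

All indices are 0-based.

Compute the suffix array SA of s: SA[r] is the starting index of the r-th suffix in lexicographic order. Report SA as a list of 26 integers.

rank | idx | suffix
   0 |  25 | a
   1 |   0 | abbbbdcadaecddadeecbeeedba
   2 |   7 | adaecddadeecbeeedba
   3 |  14 | adeecbeeedba
   4 |   9 | aecddadeecbeeedba
   5 |  24 | ba
   6 |   1 | bbbbdcadaecddadeecbeeedba
   7 |   2 | bbbdcadaecddadeecbeeedba
   8 |   3 | bbdcadaecddadeecbeeedba
   9 |   4 | bdcadaecddadeecbeeedba
  10 |  19 | beeedba
  11 |   6 | cadaecddadeecbeeedba
  12 |  18 | cbeeedba
  13 |  11 | cddadeecbeeedba
  14 |  13 | dadeecbeeedba
  15 |   8 | daecddadeecbeeedba
  16 |  23 | dba
  17 |   5 | dcadaecddadeecbeeedba
  18 |  12 | ddadeecbeeedba
  19 |  15 | deecbeeedba
  20 |  17 | ecbeeedba
  21 |  10 | ecddadeecbeeedba
  22 |  22 | edba
  23 |  16 | eecbeeedba
  24 |  21 | eedba
  25 |  20 | eeedba

[25, 0, 7, 14, 9, 24, 1, 2, 3, 4, 19, 6, 18, 11, 13, 8, 23, 5, 12, 15, 17, 10, 22, 16, 21, 20]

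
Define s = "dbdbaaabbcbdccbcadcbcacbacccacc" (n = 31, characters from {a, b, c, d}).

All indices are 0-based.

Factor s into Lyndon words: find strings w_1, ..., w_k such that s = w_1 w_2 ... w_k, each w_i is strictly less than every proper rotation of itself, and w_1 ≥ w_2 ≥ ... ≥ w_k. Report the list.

emit factor 1: 'd' (i=0, period=1)
emit factor 2: 'bd' (i=1, period=2)
emit factor 3: 'b' (i=3, period=1)
emit factor 4: 'aaabbcbdccbcadcbcacbacccacc' (i=4, period=27)

["d", "bd", "b", "aaabbcbdccbcadcbcacbacccacc"]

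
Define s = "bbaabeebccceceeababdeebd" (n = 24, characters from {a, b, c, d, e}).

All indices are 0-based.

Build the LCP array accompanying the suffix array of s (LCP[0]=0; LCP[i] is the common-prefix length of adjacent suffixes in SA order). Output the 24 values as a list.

sorted suffixes:
  #0 SA[0]=2  'aabeebccceceeababdeebd'
  #1 SA[1]=15  'ababdeebd'
  #2 SA[2]=17  'abdeebd'
  #3 SA[3]=3  'abeebccceceeababdeebd'
  #4 SA[4]=1  'baabeebccceceeababdeebd'
  #5 SA[5]=16  'babdeebd'
  #6 SA[6]=0  'bbaabeebccceceeababdeebd'
  #7 SA[7]=7  'bccceceeababdeebd'
  #8 SA[8]=22  'bd'
  #9 SA[9]=18  'bdeebd'
  #10 SA[10]=4  'beebccceceeababdeebd'
  #11 SA[11]=8  'ccceceeababdeebd'
  #12 SA[12]=9  'cceceeababdeebd'
  #13 SA[13]=10  'ceceeababdeebd'
  #14 SA[14]=12  'ceeababdeebd'
  #15 SA[15]=23  'd'
  #16 SA[16]=19  'deebd'
  #17 SA[17]=14  'eababdeebd'
  #18 SA[18]=6  'ebccceceeababdeebd'
  #19 SA[19]=21  'ebd'
  #20 SA[20]=11  'eceeababdeebd'
  #21 SA[21]=13  'eeababdeebd'
  #22 SA[22]=5  'eebccceceeababdeebd'
  #23 SA[23]=20  'eebd'

SA = [2, 15, 17, 3, 1, 16, 0, 7, 22, 18, 4, 8, 9, 10, 12, 23, 19, 14, 6, 21, 11, 13, 5, 20]
rank  pair      lcp
   1  s[2:],s[15:]  1  'a'
   2  s[15:],s[17:]  2  'ab'
   3  s[17:],s[3:]  2  'ab'
   4  s[3:],s[1:]  0  ''
   5  s[1:],s[16:]  2  'ba'
   6  s[16:],s[0:]  1  'b'
   7  s[0:],s[7:]  1  'b'
   8  s[7:],s[22:]  1  'b'
   9  s[22:],s[18:]  2  'bd'
  10  s[18:],s[4:]  1  'b'
  11  s[4:],s[8:]  0  ''
  12  s[8:],s[9:]  2  'cc'
  13  s[9:],s[10:]  1  'c'
  14  s[10:],s[12:]  2  'ce'
  15  s[12:],s[23:]  0  ''
  16  s[23:],s[19:]  1  'd'
  17  s[19:],s[14:]  0  ''
  18  s[14:],s[6:]  1  'e'
  19  s[6:],s[21:]  2  'eb'
  20  s[21:],s[11:]  1  'e'
  21  s[11:],s[13:]  1  'e'
  22  s[13:],s[5:]  2  'ee'
  23  s[5:],s[20:]  3  'eeb'

[0, 1, 2, 2, 0, 2, 1, 1, 1, 2, 1, 0, 2, 1, 2, 0, 1, 0, 1, 2, 1, 1, 2, 3]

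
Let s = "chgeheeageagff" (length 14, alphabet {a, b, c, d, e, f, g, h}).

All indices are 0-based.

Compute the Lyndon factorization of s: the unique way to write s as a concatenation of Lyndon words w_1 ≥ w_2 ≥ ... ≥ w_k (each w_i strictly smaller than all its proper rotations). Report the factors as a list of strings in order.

emit factor 1: 'chgehee' (i=0, period=7)
emit factor 2: 'ageagff' (i=7, period=7)

["chgehee", "ageagff"]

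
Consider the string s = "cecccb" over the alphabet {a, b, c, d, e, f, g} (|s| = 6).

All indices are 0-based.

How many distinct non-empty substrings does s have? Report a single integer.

17

rank→(start, suffix):
  0 → (5, 'b')
  1 → (4, 'cb')
  2 → (3, 'ccb')
  3 → (2, 'cccb')
  4 → (0, 'cecccb')
  5 → (1, 'ecccb')

SA = [5, 4, 3, 2, 0, 1]
i: (SA[i-1],SA[i]) lcp shared
  1: (5,4) 0 ''
  2: (4,3) 1 'c'
  3: (3,2) 2 'cc'
  4: (2,0) 1 'c'
  5: (0,1) 0 ''

n(n+1)/2 = 6·7/2 = 21
Σ LCP = 0 + 0 + 1 + 2 + 1 + 0 = 4
distinct = 21 − 4 = 17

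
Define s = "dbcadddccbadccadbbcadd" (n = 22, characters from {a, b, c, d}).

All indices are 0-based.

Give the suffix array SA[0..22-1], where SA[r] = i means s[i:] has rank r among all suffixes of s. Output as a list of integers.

[14, 10, 19, 3, 9, 16, 17, 1, 13, 18, 2, 8, 12, 7, 21, 15, 0, 11, 6, 20, 5, 4]

rank→(start, suffix):
  0 → (14, 'adbbcadd')
  1 → (10, 'adccadbbcadd')
  2 → (19, 'add')
  3 → (3, 'adddccbadccadbbcadd')
  4 → (9, 'badccadbbcadd')
  5 → (16, 'bbcadd')
  6 → (17, 'bcadd')
  7 → (1, 'bcadddccbadccadbbcadd')
  8 → (13, 'cadbbcadd')
  9 → (18, 'cadd')
  10 → (2, 'cadddccbadccadbbcadd')
  11 → (8, 'cbadccadbbcadd')
  12 → (12, 'ccadbbcadd')
  13 → (7, 'ccbadccadbbcadd')
  14 → (21, 'd')
  15 → (15, 'dbbcadd')
  16 → (0, 'dbcadddccbadccadbbcadd')
  17 → (11, 'dccadbbcadd')
  18 → (6, 'dccbadccadbbcadd')
  19 → (20, 'dd')
  20 → (5, 'ddccbadccadbbcadd')
  21 → (4, 'dddccbadccadbbcadd')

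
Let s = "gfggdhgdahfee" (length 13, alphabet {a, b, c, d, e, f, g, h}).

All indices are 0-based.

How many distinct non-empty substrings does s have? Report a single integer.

rank | idx | suffix
   0 |   8 | ahfee
   1 |   7 | dahfee
   2 |   4 | dhgdahfee
   3 |  12 | e
   4 |  11 | ee
   5 |  10 | fee
   6 |   1 | fggdhgdahfee
   7 |   6 | gdahfee
   8 |   3 | gdhgdahfee
   9 |   0 | gfggdhgdahfee
  10 |   2 | ggdhgdahfee
  11 |   9 | hfee
  12 |   5 | hgdahfee

SA = [8, 7, 4, 12, 11, 10, 1, 6, 3, 0, 2, 9, 5]
[i] adj suffixes → lcp
  [1] 8/7 → 0 ('')
  [2] 7/4 → 1 ('d')
  [3] 4/12 → 0 ('')
  [4] 12/11 → 1 ('e')
  [5] 11/10 → 0 ('')
  [6] 10/1 → 1 ('f')
  [7] 1/6 → 0 ('')
  [8] 6/3 → 2 ('gd')
  [9] 3/0 → 1 ('g')
  [10] 0/2 → 1 ('g')
  [11] 2/9 → 0 ('')
  [12] 9/5 → 1 ('h')

n(n+1)/2 = 13·14/2 = 91
Σ LCP = 0 + 0 + 1 + 0 + 1 + 0 + 1 + 0 + 2 + 1 + 1 + 0 + 1 = 8
distinct = 91 − 8 = 83

83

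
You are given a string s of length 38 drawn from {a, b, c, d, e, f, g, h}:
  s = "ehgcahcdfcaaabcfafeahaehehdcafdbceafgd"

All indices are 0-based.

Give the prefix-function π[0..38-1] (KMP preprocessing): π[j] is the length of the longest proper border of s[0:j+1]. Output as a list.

π[0] = 0
j=1 s[j]='h': π[1]=0 (border '')
j=2 s[j]='g': π[2]=0 (border '')
j=3 s[j]='c': π[3]=0 (border '')
j=4 s[j]='a': π[4]=0 (border '')
j=5 s[j]='h': π[5]=0 (border '')
j=6 s[j]='c': π[6]=0 (border '')
j=7 s[j]='d': π[7]=0 (border '')
j=8 s[j]='f': π[8]=0 (border '')
j=9 s[j]='c': π[9]=0 (border '')
j=10 s[j]='a': π[10]=0 (border '')
j=11 s[j]='a': π[11]=0 (border '')
j=12 s[j]='a': π[12]=0 (border '')
j=13 s[j]='b': π[13]=0 (border '')
j=14 s[j]='c': π[14]=0 (border '')
j=15 s[j]='f': π[15]=0 (border '')
j=16 s[j]='a': π[16]=0 (border '')
j=17 s[j]='f': π[17]=0 (border '')
j=18 s[j]='e': π[18]=1 (border 'e')
j=19 s[j]='a': k: 1→0; π[19]=0 (border '')
j=20 s[j]='h': π[20]=0 (border '')
j=21 s[j]='a': π[21]=0 (border '')
j=22 s[j]='e': π[22]=1 (border 'e')
j=23 s[j]='h': π[23]=2 (border 'eh')
j=24 s[j]='e': k: 2→0; π[24]=1 (border 'e')
j=25 s[j]='h': π[25]=2 (border 'eh')
j=26 s[j]='d': k: 2→0; π[26]=0 (border '')
j=27 s[j]='c': π[27]=0 (border '')
j=28 s[j]='a': π[28]=0 (border '')
j=29 s[j]='f': π[29]=0 (border '')
j=30 s[j]='d': π[30]=0 (border '')
j=31 s[j]='b': π[31]=0 (border '')
j=32 s[j]='c': π[32]=0 (border '')
j=33 s[j]='e': π[33]=1 (border 'e')
j=34 s[j]='a': k: 1→0; π[34]=0 (border '')
j=35 s[j]='f': π[35]=0 (border '')
j=36 s[j]='g': π[36]=0 (border '')
j=37 s[j]='d': π[37]=0 (border '')

[0, 0, 0, 0, 0, 0, 0, 0, 0, 0, 0, 0, 0, 0, 0, 0, 0, 0, 1, 0, 0, 0, 1, 2, 1, 2, 0, 0, 0, 0, 0, 0, 0, 1, 0, 0, 0, 0]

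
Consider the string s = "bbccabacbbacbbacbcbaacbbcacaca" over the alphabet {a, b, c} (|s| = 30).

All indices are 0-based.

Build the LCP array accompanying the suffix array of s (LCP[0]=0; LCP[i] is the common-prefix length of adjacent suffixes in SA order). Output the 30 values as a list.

sorted suffixes:
  #0 SA[0]=29  'a'
  #1 SA[1]=19  'aacbbcacaca'
  #2 SA[2]=4  'abacbbacbbacbcbaacbbcacaca'
  #3 SA[3]=27  'aca'
  #4 SA[4]=25  'acaca'
  #5 SA[5]=6  'acbbacbbacbcbaacbbcacaca'
  #6 SA[6]=10  'acbbacbcbaacbbcacaca'
  #7 SA[7]=20  'acbbcacaca'
  #8 SA[8]=14  'acbcbaacbbcacaca'
  #9 SA[9]=18  'baacbbcacaca'
  #10 SA[10]=5  'bacbbacbbacbcbaacbbcacaca'
  #11 SA[11]=9  'bacbbacbcbaacbbcacaca'
  #12 SA[12]=13  'bacbcbaacbbcacaca'
  #13 SA[13]=8  'bbacbbacbcbaacbbcacaca'
  #14 SA[14]=12  'bbacbcbaacbbcacaca'
  #15 SA[15]=22  'bbcacaca'
  #16 SA[16]=0  'bbccabacbbacbbacbcbaacbbcacaca'
  #17 SA[17]=23  'bcacaca'
  #18 SA[18]=16  'bcbaacbbcacaca'
  #19 SA[19]=1  'bccabacbbacbbacbcbaacbbcacaca'
  #20 SA[20]=28  'ca'
  #21 SA[21]=3  'cabacbbacbbacbcbaacbbcacaca'
  #22 SA[22]=26  'caca'
  #23 SA[23]=24  'cacaca'
  #24 SA[24]=17  'cbaacbbcacaca'
  #25 SA[25]=7  'cbbacbbacbcbaacbbcacaca'
  #26 SA[26]=11  'cbbacbcbaacbbcacaca'
  #27 SA[27]=21  'cbbcacaca'
  #28 SA[28]=15  'cbcbaacbbcacaca'
  #29 SA[29]=2  'ccabacbbacbbacbcbaacbbcacaca'

SA = [29, 19, 4, 27, 25, 6, 10, 20, 14, 18, 5, 9, 13, 8, 12, 22, 0, 23, 16, 1, 28, 3, 26, 24, 17, 7, 11, 21, 15, 2]
[i] adj suffixes → lcp
  [1] 29/19 → 1 ('a')
  [2] 19/4 → 1 ('a')
  [3] 4/27 → 1 ('a')
  [4] 27/25 → 3 ('aca')
  [5] 25/6 → 2 ('ac')
  [6] 6/10 → 7 ('acbbacb')
  [7] 10/20 → 4 ('acbb')
  [8] 20/14 → 3 ('acb')
  [9] 14/18 → 0 ('')
  [10] 18/5 → 2 ('ba')
  [11] 5/9 → 8 ('bacbbacb')
  [12] 9/13 → 4 ('bacb')
  [13] 13/8 → 1 ('b')
  [14] 8/12 → 5 ('bbacb')
  [15] 12/22 → 2 ('bb')
  [16] 22/0 → 3 ('bbc')
  [17] 0/23 → 1 ('b')
  [18] 23/16 → 2 ('bc')
  [19] 16/1 → 2 ('bc')
  [20] 1/28 → 0 ('')
  [21] 28/3 → 2 ('ca')
  [22] 3/26 → 2 ('ca')
  [23] 26/24 → 4 ('caca')
  [24] 24/17 → 1 ('c')
  [25] 17/7 → 2 ('cb')
  [26] 7/11 → 6 ('cbbacb')
  [27] 11/21 → 3 ('cbb')
  [28] 21/15 → 2 ('cb')
  [29] 15/2 → 1 ('c')

[0, 1, 1, 1, 3, 2, 7, 4, 3, 0, 2, 8, 4, 1, 5, 2, 3, 1, 2, 2, 0, 2, 2, 4, 1, 2, 6, 3, 2, 1]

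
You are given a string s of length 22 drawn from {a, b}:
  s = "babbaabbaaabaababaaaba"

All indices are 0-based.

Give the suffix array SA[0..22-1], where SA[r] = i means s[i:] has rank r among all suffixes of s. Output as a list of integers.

[21, 17, 8, 18, 9, 12, 4, 19, 15, 10, 13, 5, 1, 20, 16, 7, 11, 3, 14, 0, 6, 2]

sorted suffixes:
  #0 SA[0]=21  'a'
  #1 SA[1]=17  'aaaba'
  #2 SA[2]=8  'aaabaababaaaba'
  #3 SA[3]=18  'aaba'
  #4 SA[4]=9  'aabaababaaaba'
  #5 SA[5]=12  'aababaaaba'
  #6 SA[6]=4  'aabbaaabaababaaaba'
  #7 SA[7]=19  'aba'
  #8 SA[8]=15  'abaaaba'
  #9 SA[9]=10  'abaababaaaba'
  #10 SA[10]=13  'ababaaaba'
  #11 SA[11]=5  'abbaaabaababaaaba'
  #12 SA[12]=1  'abbaabbaaabaababaaaba'
  #13 SA[13]=20  'ba'
  #14 SA[14]=16  'baaaba'
  #15 SA[15]=7  'baaabaababaaaba'
  #16 SA[16]=11  'baababaaaba'
  #17 SA[17]=3  'baabbaaabaababaaaba'
  #18 SA[18]=14  'babaaaba'
  #19 SA[19]=0  'babbaabbaaabaababaaaba'
  #20 SA[20]=6  'bbaaabaababaaaba'
  #21 SA[21]=2  'bbaabbaaabaababaaaba'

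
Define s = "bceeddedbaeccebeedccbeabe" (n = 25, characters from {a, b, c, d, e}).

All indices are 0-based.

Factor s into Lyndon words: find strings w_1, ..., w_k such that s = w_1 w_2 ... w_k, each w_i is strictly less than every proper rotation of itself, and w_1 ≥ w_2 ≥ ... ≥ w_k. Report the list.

emit factor 1: 'bceedded' (i=0, period=8)
emit factor 2: 'b' (i=8, period=1)
emit factor 3: 'aeccebeedccbe' (i=9, period=13)
emit factor 4: 'abe' (i=22, period=3)

["bceedded", "b", "aeccebeedccbe", "abe"]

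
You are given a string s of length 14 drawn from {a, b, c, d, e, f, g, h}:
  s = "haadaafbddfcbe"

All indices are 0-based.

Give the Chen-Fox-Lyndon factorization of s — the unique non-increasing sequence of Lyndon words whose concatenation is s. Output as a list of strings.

emit factor 1: 'h' (i=0, period=1)
emit factor 2: 'aadaafbddfcbe' (i=1, period=13)

["h", "aadaafbddfcbe"]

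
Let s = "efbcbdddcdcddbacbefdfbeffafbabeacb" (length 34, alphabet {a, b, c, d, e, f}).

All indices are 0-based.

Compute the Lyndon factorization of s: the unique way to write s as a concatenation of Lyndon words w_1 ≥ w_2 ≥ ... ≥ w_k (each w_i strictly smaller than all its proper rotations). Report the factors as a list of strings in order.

emit factor 1: 'ef' (i=0, period=2)
emit factor 2: 'bcbdddcdcdd' (i=2, period=11)
emit factor 3: 'b' (i=13, period=1)
emit factor 4: 'acbefdfbeffafb' (i=14, period=14)
emit factor 5: 'abeacb' (i=28, period=6)

["ef", "bcbdddcdcdd", "b", "acbefdfbeffafb", "abeacb"]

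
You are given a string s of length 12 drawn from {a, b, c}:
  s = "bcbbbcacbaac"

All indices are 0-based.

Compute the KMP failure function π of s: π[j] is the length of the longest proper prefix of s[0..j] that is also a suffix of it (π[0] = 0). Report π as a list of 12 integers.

π[0] = 0
j=1 s[j]='c': π[1]=0 (border '')
j=2 s[j]='b': π[2]=1 (border 'b')
j=3 s[j]='b': k: 1→0; π[3]=1 (border 'b')
j=4 s[j]='b': k: 1→0; π[4]=1 (border 'b')
j=5 s[j]='c': π[5]=2 (border 'bc')
j=6 s[j]='a': k: 2→0; π[6]=0 (border '')
j=7 s[j]='c': π[7]=0 (border '')
j=8 s[j]='b': π[8]=1 (border 'b')
j=9 s[j]='a': k: 1→0; π[9]=0 (border '')
j=10 s[j]='a': π[10]=0 (border '')
j=11 s[j]='c': π[11]=0 (border '')

[0, 0, 1, 1, 1, 2, 0, 0, 1, 0, 0, 0]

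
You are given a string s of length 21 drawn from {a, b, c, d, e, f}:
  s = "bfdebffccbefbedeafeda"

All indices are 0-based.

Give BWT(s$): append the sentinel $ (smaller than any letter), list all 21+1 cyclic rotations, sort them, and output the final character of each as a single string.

rank  rotation                last
    0  $bfdebffccbefbedeafeda  a
    1  a$bfdebffccbefbedeafed  d
    2  afeda$bfdebffccbefbede  e
    3  bedeafeda$bfdebffccbef  f
    4  befbedeafeda$bfdebffcc  c
    5  bfdebffccbefbedeafeda$  $
    6  bffccbefbedeafeda$bfde  e
    7  cbefbedeafeda$bfdebffc  c
    8  ccbefbedeafeda$bfdebff  f
    9  da$bfdebffccbefbedeafe  e
   10  deafeda$bfdebffccbefbe  e
   11  debffccbefbedeafeda$bf  f
   12  eafeda$bfdebffccbefbed  d
   13  ebffccbefbedeafeda$bfd  d
   14  eda$bfdebffccbefbedeaf  f
   15  edeafeda$bfdebffccbefb  b
   16  efbedeafeda$bfdebffccb  b
   17  fbedeafeda$bfdebffccbe  e
   18  fccbefbedeafeda$bfdebf  f
   19  fdebffccbefbedeafeda$b  b
   20  feda$bfdebffccbefbedea  a
   21  ffccbefbedeafeda$bfdeb  b

adefc$ecfeefddfbbefbab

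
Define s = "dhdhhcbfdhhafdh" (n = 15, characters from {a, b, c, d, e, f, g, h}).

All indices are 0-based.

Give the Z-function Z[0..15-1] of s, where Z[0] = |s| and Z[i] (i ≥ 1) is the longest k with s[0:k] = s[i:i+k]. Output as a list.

[15, 0, 2, 0, 0, 0, 0, 0, 2, 0, 0, 0, 0, 2, 0]

Z[0]=15
i=1: fresh scan; Z[1]=0
i=2: fresh scan; Z[2]=2 grow→box=[2,4)
i=3: min(r-i=1, Z[1]=0)=0; Z[3]=0
i=4: fresh scan; Z[4]=0
i=5: fresh scan; Z[5]=0
i=6: fresh scan; Z[6]=0
i=7: fresh scan; Z[7]=0
i=8: fresh scan; Z[8]=2 grow→box=[8,10)
i=9: min(r-i=1, Z[1]=0)=0; Z[9]=0
i=10: fresh scan; Z[10]=0
i=11: fresh scan; Z[11]=0
i=12: fresh scan; Z[12]=0
i=13: fresh scan; Z[13]=2 grow→box=[13,15)
i=14: min(r-i=1, Z[1]=0)=0; Z[14]=0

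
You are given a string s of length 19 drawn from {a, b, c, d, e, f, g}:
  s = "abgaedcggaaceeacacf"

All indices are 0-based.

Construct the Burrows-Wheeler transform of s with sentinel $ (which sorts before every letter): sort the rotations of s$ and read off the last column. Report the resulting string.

fg$eacgaaaadeeaccgbc

rank  rotation              last
    0  $abgaedcggaaceeacacf  f
    1  aaceeacacf$abgaedcgg  g
    2  abgaedcggaaceeacacf$  $
    3  acacf$abgaedcggaacee  e
    4  aceeacacf$abgaedcgga  a
    5  acf$abgaedcggaaceeac  c
    6  aedcggaaceeacacf$abg  g
    7  bgaedcggaaceeacacf$a  a
    8  cacf$abgaedcggaaceea  a
    9  ceeacacf$abgaedcggaa  a
   10  cf$abgaedcggaaceeaca  a
   11  cggaaceeacacf$abgaed  d
   12  dcggaaceeacacf$abgae  e
   13  eacacf$abgaedcggaace  e
   14  edcggaaceeacacf$abga  a
   15  eeacacf$abgaedcggaac  c
   16  f$abgaedcggaaceeacac  c
   17  gaaceeacacf$abgaedcg  g
   18  gaedcggaaceeacacf$ab  b
   19  ggaaceeacacf$abgaedc  c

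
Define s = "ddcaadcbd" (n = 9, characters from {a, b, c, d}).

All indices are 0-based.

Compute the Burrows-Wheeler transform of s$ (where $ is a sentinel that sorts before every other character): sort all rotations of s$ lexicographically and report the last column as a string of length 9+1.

dcacddbda$

rank  rotation    last
    0  $ddcaadcbd  d
    1  aadcbd$ddc  c
    2  adcbd$ddca  a
    3  bd$ddcaadc  c
    4  caadcbd$dd  d
    5  cbd$ddcaad  d
    6  d$ddcaadcb  b
    7  dcaadcbd$d  d
    8  dcbd$ddcaa  a
    9  ddcaadcbd$  $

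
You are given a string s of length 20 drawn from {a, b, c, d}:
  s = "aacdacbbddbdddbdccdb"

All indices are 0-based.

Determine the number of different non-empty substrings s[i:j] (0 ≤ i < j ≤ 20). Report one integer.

rank→(start, suffix):
  0 → (0, 'aacdacbbddbdddbdccdb')
  1 → (4, 'acbbddbdddbdccdb')
  2 → (1, 'acdacbbddbdddbdccdb')
  3 → (19, 'b')
  4 → (6, 'bbddbdddbdccdb')
  5 → (14, 'bdccdb')
  6 → (7, 'bddbdddbdccdb')
  7 → (10, 'bdddbdccdb')
  8 → (5, 'cbbddbdddbdccdb')
  9 → (16, 'ccdb')
  10 → (2, 'cdacbbddbdddbdccdb')
  11 → (17, 'cdb')
  12 → (3, 'dacbbddbdddbdccdb')
  13 → (18, 'db')
  14 → (13, 'dbdccdb')
  15 → (9, 'dbdddbdccdb')
  16 → (15, 'dccdb')
  17 → (12, 'ddbdccdb')
  18 → (8, 'ddbdddbdccdb')
  19 → (11, 'dddbdccdb')

SA = [0, 4, 1, 19, 6, 14, 7, 10, 5, 16, 2, 17, 3, 18, 13, 9, 15, 12, 8, 11]
[i] adj suffixes → lcp
  [1] 0/4 → 1 ('a')
  [2] 4/1 → 2 ('ac')
  [3] 1/19 → 0 ('')
  [4] 19/6 → 1 ('b')
  [5] 6/14 → 1 ('b')
  [6] 14/7 → 2 ('bd')
  [7] 7/10 → 3 ('bdd')
  [8] 10/5 → 0 ('')
  [9] 5/16 → 1 ('c')
  [10] 16/2 → 1 ('c')
  [11] 2/17 → 2 ('cd')
  [12] 17/3 → 0 ('')
  [13] 3/18 → 1 ('d')
  [14] 18/13 → 2 ('db')
  [15] 13/9 → 3 ('dbd')
  [16] 9/15 → 1 ('d')
  [17] 15/12 → 1 ('d')
  [18] 12/8 → 4 ('ddbd')
  [19] 8/11 → 2 ('dd')

n(n+1)/2 = 20·21/2 = 210
Σ LCP = 0 + 1 + 2 + 0 + 1 + 1 + 2 + 3 + 0 + 1 + 1 + 2 + 0 + 1 + 2 + 3 + 1 + 1 + 4 + 2 = 28
distinct = 210 − 28 = 182

182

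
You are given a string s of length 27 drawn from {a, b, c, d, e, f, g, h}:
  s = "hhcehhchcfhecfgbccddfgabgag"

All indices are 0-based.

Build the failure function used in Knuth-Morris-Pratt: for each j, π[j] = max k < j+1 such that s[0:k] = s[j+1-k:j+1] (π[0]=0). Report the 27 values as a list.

[0, 1, 0, 0, 1, 2, 3, 1, 0, 0, 1, 0, 0, 0, 0, 0, 0, 0, 0, 0, 0, 0, 0, 0, 0, 0, 0]

π[0] = 0
j=1 s[j]='h': π[1]=1 (border 'h')
j=2 s[j]='c': k: 1→0; π[2]=0 (border '')
j=3 s[j]='e': π[3]=0 (border '')
j=4 s[j]='h': π[4]=1 (border 'h')
j=5 s[j]='h': π[5]=2 (border 'hh')
j=6 s[j]='c': π[6]=3 (border 'hhc')
j=7 s[j]='h': k: 3→0; π[7]=1 (border 'h')
j=8 s[j]='c': k: 1→0; π[8]=0 (border '')
j=9 s[j]='f': π[9]=0 (border '')
j=10 s[j]='h': π[10]=1 (border 'h')
j=11 s[j]='e': k: 1→0; π[11]=0 (border '')
j=12 s[j]='c': π[12]=0 (border '')
j=13 s[j]='f': π[13]=0 (border '')
j=14 s[j]='g': π[14]=0 (border '')
j=15 s[j]='b': π[15]=0 (border '')
j=16 s[j]='c': π[16]=0 (border '')
j=17 s[j]='c': π[17]=0 (border '')
j=18 s[j]='d': π[18]=0 (border '')
j=19 s[j]='d': π[19]=0 (border '')
j=20 s[j]='f': π[20]=0 (border '')
j=21 s[j]='g': π[21]=0 (border '')
j=22 s[j]='a': π[22]=0 (border '')
j=23 s[j]='b': π[23]=0 (border '')
j=24 s[j]='g': π[24]=0 (border '')
j=25 s[j]='a': π[25]=0 (border '')
j=26 s[j]='g': π[26]=0 (border '')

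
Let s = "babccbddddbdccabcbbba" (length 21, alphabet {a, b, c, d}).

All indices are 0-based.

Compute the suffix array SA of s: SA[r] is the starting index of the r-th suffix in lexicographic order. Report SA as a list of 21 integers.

rank→(start, suffix):
  0 → (20, 'a')
  1 → (14, 'abcbbba')
  2 → (1, 'abccbddddbdccabcbbba')
  3 → (19, 'ba')
  4 → (0, 'babccbddddbdccabcbbba')
  5 → (18, 'bba')
  6 → (17, 'bbba')
  7 → (15, 'bcbbba')
  8 → (2, 'bccbddddbdccabcbbba')
  9 → (10, 'bdccabcbbba')
  10 → (5, 'bddddbdccabcbbba')
  11 → (13, 'cabcbbba')
  12 → (16, 'cbbba')
  13 → (4, 'cbddddbdccabcbbba')
  14 → (12, 'ccabcbbba')
  15 → (3, 'ccbddddbdccabcbbba')
  16 → (9, 'dbdccabcbbba')
  17 → (11, 'dccabcbbba')
  18 → (8, 'ddbdccabcbbba')
  19 → (7, 'dddbdccabcbbba')
  20 → (6, 'ddddbdccabcbbba')

[20, 14, 1, 19, 0, 18, 17, 15, 2, 10, 5, 13, 16, 4, 12, 3, 9, 11, 8, 7, 6]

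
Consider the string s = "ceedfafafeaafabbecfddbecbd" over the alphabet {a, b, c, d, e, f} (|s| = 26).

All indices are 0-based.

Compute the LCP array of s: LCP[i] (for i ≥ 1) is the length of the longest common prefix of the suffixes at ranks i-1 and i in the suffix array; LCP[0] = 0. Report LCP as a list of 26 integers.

[0, 1, 1, 3, 2, 0, 1, 1, 3, 0, 1, 1, 0, 1, 1, 1, 0, 1, 2, 1, 1, 0, 2, 3, 1, 1]

sorted suffixes:
  #0 SA[0]=10  'aafabbecfddbecbd'
  #1 SA[1]=13  'abbecfddbecbd'
  #2 SA[2]=11  'afabbecfddbecbd'
  #3 SA[3]=5  'afafeaafabbecfddbecbd'
  #4 SA[4]=7  'afeaafabbecfddbecbd'
  #5 SA[5]=14  'bbecfddbecbd'
  #6 SA[6]=24  'bd'
  #7 SA[7]=21  'becbd'
  #8 SA[8]=15  'becfddbecbd'
  #9 SA[9]=23  'cbd'
  #10 SA[10]=0  'ceedfafafeaafabbecfddbecbd'
  #11 SA[11]=17  'cfddbecbd'
  #12 SA[12]=25  'd'
  #13 SA[13]=20  'dbecbd'
  #14 SA[14]=19  'ddbecbd'
  #15 SA[15]=3  'dfafafeaafabbecfddbecbd'
  #16 SA[16]=9  'eaafabbecfddbecbd'
  #17 SA[17]=22  'ecbd'
  #18 SA[18]=16  'ecfddbecbd'
  #19 SA[19]=2  'edfafafeaafabbecfddbecbd'
  #20 SA[20]=1  'eedfafafeaafabbecfddbecbd'
  #21 SA[21]=12  'fabbecfddbecbd'
  #22 SA[22]=4  'fafafeaafabbecfddbecbd'
  #23 SA[23]=6  'fafeaafabbecfddbecbd'
  #24 SA[24]=18  'fddbecbd'
  #25 SA[25]=8  'feaafabbecfddbecbd'

SA = [10, 13, 11, 5, 7, 14, 24, 21, 15, 23, 0, 17, 25, 20, 19, 3, 9, 22, 16, 2, 1, 12, 4, 6, 18, 8]
i: (SA[i-1],SA[i]) lcp shared
  1: (10,13) 1 'a'
  2: (13,11) 1 'a'
  3: (11,5) 3 'afa'
  4: (5,7) 2 'af'
  5: (7,14) 0 ''
  6: (14,24) 1 'b'
  7: (24,21) 1 'b'
  8: (21,15) 3 'bec'
  9: (15,23) 0 ''
  10: (23,0) 1 'c'
  11: (0,17) 1 'c'
  12: (17,25) 0 ''
  13: (25,20) 1 'd'
  14: (20,19) 1 'd'
  15: (19,3) 1 'd'
  16: (3,9) 0 ''
  17: (9,22) 1 'e'
  18: (22,16) 2 'ec'
  19: (16,2) 1 'e'
  20: (2,1) 1 'e'
  21: (1,12) 0 ''
  22: (12,4) 2 'fa'
  23: (4,6) 3 'faf'
  24: (6,18) 1 'f'
  25: (18,8) 1 'f'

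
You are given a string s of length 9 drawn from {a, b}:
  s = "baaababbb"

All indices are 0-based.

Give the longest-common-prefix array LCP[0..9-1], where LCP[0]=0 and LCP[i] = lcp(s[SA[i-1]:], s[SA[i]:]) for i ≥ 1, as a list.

[0, 2, 1, 2, 0, 1, 2, 1, 2]

rank→(start, suffix):
  0 → (1, 'aaababbb')
  1 → (2, 'aababbb')
  2 → (3, 'ababbb')
  3 → (5, 'abbb')
  4 → (8, 'b')
  5 → (0, 'baaababbb')
  6 → (4, 'babbb')
  7 → (7, 'bb')
  8 → (6, 'bbb')

SA = [1, 2, 3, 5, 8, 0, 4, 7, 6]
[i] adj suffixes → lcp
  [1] 1/2 → 2 ('aa')
  [2] 2/3 → 1 ('a')
  [3] 3/5 → 2 ('ab')
  [4] 5/8 → 0 ('')
  [5] 8/0 → 1 ('b')
  [6] 0/4 → 2 ('ba')
  [7] 4/7 → 1 ('b')
  [8] 7/6 → 2 ('bb')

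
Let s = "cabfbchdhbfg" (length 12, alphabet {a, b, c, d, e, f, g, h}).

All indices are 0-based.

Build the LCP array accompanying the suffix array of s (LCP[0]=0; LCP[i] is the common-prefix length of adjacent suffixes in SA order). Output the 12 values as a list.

sorted suffixes:
  #0 SA[0]=1  'abfbchdhbfg'
  #1 SA[1]=4  'bchdhbfg'
  #2 SA[2]=2  'bfbchdhbfg'
  #3 SA[3]=9  'bfg'
  #4 SA[4]=0  'cabfbchdhbfg'
  #5 SA[5]=5  'chdhbfg'
  #6 SA[6]=7  'dhbfg'
  #7 SA[7]=3  'fbchdhbfg'
  #8 SA[8]=10  'fg'
  #9 SA[9]=11  'g'
  #10 SA[10]=8  'hbfg'
  #11 SA[11]=6  'hdhbfg'

SA = [1, 4, 2, 9, 0, 5, 7, 3, 10, 11, 8, 6]
[i] adj suffixes → lcp
  [1] 1/4 → 0 ('')
  [2] 4/2 → 1 ('b')
  [3] 2/9 → 2 ('bf')
  [4] 9/0 → 0 ('')
  [5] 0/5 → 1 ('c')
  [6] 5/7 → 0 ('')
  [7] 7/3 → 0 ('')
  [8] 3/10 → 1 ('f')
  [9] 10/11 → 0 ('')
  [10] 11/8 → 0 ('')
  [11] 8/6 → 1 ('h')

[0, 0, 1, 2, 0, 1, 0, 0, 1, 0, 0, 1]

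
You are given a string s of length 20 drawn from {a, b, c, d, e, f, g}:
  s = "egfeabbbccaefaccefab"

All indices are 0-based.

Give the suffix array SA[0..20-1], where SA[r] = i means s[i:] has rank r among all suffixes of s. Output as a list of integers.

rank | idx | suffix
   0 |  18 | ab
   1 |   4 | abbbccaefaccefab
   2 |  13 | accefab
   3 |  10 | aefaccefab
   4 |  19 | b
   5 |   5 | bbbccaefaccefab
   6 |   6 | bbccaefaccefab
   7 |   7 | bccaefaccefab
   8 |   9 | caefaccefab
   9 |   8 | ccaefaccefab
  10 |  14 | ccefab
  11 |  15 | cefab
  12 |   3 | eabbbccaefaccefab
  13 |  16 | efab
  14 |  11 | efaccefab
  15 |   0 | egfeabbbccaefaccefab
  16 |  17 | fab
  17 |  12 | faccefab
  18 |   2 | feabbbccaefaccefab
  19 |   1 | gfeabbbccaefaccefab

[18, 4, 13, 10, 19, 5, 6, 7, 9, 8, 14, 15, 3, 16, 11, 0, 17, 12, 2, 1]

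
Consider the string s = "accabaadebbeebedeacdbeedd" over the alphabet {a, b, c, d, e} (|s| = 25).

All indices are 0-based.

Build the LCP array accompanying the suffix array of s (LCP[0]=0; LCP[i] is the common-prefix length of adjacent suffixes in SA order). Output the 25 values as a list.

rank→(start, suffix):
  0 → (5, 'aadebbeebedeacdbeedd')
  1 → (3, 'abaadebbeebedeacdbeedd')
  2 → (0, 'accabaadebbeebedeacdbeedd')
  3 → (17, 'acdbeedd')
  4 → (6, 'adebbeebedeacdbeedd')
  5 → (4, 'baadebbeebedeacdbeedd')
  6 → (9, 'bbeebedeacdbeedd')
  7 → (13, 'bedeacdbeedd')
  8 → (10, 'beebedeacdbeedd')
  9 → (20, 'beedd')
  10 → (2, 'cabaadebbeebedeacdbeedd')
  11 → (1, 'ccabaadebbeebedeacdbeedd')
  12 → (18, 'cdbeedd')
  13 → (24, 'd')
  14 → (19, 'dbeedd')
  15 → (23, 'dd')
  16 → (15, 'deacdbeedd')
  17 → (7, 'debbeebedeacdbeedd')
  18 → (16, 'eacdbeedd')
  19 → (8, 'ebbeebedeacdbeedd')
  20 → (12, 'ebedeacdbeedd')
  21 → (22, 'edd')
  22 → (14, 'edeacdbeedd')
  23 → (11, 'eebedeacdbeedd')
  24 → (21, 'eedd')

SA = [5, 3, 0, 17, 6, 4, 9, 13, 10, 20, 2, 1, 18, 24, 19, 23, 15, 7, 16, 8, 12, 22, 14, 11, 21]
[i] adj suffixes → lcp
  [1] 5/3 → 1 ('a')
  [2] 3/0 → 1 ('a')
  [3] 0/17 → 2 ('ac')
  [4] 17/6 → 1 ('a')
  [5] 6/4 → 0 ('')
  [6] 4/9 → 1 ('b')
  [7] 9/13 → 1 ('b')
  [8] 13/10 → 2 ('be')
  [9] 10/20 → 3 ('bee')
  [10] 20/2 → 0 ('')
  [11] 2/1 → 1 ('c')
  [12] 1/18 → 1 ('c')
  [13] 18/24 → 0 ('')
  [14] 24/19 → 1 ('d')
  [15] 19/23 → 1 ('d')
  [16] 23/15 → 1 ('d')
  [17] 15/7 → 2 ('de')
  [18] 7/16 → 0 ('')
  [19] 16/8 → 1 ('e')
  [20] 8/12 → 2 ('eb')
  [21] 12/22 → 1 ('e')
  [22] 22/14 → 2 ('ed')
  [23] 14/11 → 1 ('e')
  [24] 11/21 → 2 ('ee')

[0, 1, 1, 2, 1, 0, 1, 1, 2, 3, 0, 1, 1, 0, 1, 1, 1, 2, 0, 1, 2, 1, 2, 1, 2]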